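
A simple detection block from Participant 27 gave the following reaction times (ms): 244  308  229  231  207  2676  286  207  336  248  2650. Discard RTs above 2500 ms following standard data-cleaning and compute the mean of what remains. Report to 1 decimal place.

255.1 ms

Excluded: 2650, 2676
Retained (n=9): Σ = 2296
Mean = 2296/9 = 255.1111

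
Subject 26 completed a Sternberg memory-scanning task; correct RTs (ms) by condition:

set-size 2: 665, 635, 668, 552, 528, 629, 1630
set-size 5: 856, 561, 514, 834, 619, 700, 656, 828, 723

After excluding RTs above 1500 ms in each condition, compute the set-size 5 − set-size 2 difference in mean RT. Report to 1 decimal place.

86.2 ms

set-size 2: exclude 1630
M(set-size 2) = 3677/6 = 612.833
M(set-size 5) = 6291/9 = 699.000
Difference = 699.000 − 612.833 = 86.167 ms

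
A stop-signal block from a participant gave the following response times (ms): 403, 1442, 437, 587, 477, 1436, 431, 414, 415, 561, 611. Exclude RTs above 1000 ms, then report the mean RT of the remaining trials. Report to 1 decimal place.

481.8 ms

Excluded: 1436, 1442
Retained (n=9): Σ = 4336
Mean = 4336/9 = 481.7778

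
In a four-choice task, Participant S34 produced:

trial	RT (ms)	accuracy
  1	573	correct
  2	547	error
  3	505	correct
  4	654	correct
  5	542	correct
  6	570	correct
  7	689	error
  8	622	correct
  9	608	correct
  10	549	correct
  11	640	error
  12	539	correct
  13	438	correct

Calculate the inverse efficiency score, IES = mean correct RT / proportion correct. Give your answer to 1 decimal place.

728.0 ms

Correct trials (n=10): 573, 505, 654, 542, 570, 622, 608, 549, 539, 438
Mean correct RT = 5600/10 = 560.0000 ms
Proportion correct = 10/13
IES = 560.0000 / (10/13) = 728.000 ms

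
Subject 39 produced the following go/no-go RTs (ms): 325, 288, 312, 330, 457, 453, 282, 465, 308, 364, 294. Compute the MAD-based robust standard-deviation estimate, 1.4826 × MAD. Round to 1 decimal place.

Sorted: 282, 288, 294, 308, 312, 325, 330, 364, 453, 457, 465 → median = 325
|x − 325| sorted: 0, 5, 13, 17, 31, 37, 39, 43, 128, 132, 140 → MAD = 37
Robust SD ≈ 1.4826 × 37 = 54.856

54.9 ms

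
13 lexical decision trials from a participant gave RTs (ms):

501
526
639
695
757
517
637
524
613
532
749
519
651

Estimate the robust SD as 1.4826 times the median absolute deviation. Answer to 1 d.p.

Sorted: 501, 517, 519, 524, 526, 532, 613, 637, 639, 651, 695, 749, 757 → median = 613
|x − 613| sorted: 0, 24, 26, 38, 81, 82, 87, 89, 94, 96, 112, 136, 144 → MAD = 87
Robust SD ≈ 1.4826 × 87 = 128.986

129.0 ms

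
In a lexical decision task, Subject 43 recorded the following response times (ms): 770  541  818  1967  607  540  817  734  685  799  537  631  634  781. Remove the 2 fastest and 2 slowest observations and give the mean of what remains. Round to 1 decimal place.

699.9 ms

Sorted: 537, 540, 541, 607, 631, 634, 685, 734, 770, 781, 799, 817, 818, 1967
Drop lowest 2 (537, 540) and highest 2 (818, 1967)
Remaining (n=10): Σ = 6999, mean = 6999/10 = 699.900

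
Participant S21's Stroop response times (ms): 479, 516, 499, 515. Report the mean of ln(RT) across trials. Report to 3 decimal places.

6.219

ln(RT): 6.1717, 6.2461, 6.2126, 6.2442
Σ ln(RT) = 24.8746
Mean = 24.8746/4 = 6.21865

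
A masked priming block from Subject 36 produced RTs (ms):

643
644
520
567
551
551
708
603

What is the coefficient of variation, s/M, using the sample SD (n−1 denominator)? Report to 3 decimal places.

0.105

n = 8, Σ = 4787, M = 598.3750
Σ(x−M)² = 27727.875; s = √(27727.875/7) = 62.9375
CV = 62.9375 / 598.3750 = 0.10518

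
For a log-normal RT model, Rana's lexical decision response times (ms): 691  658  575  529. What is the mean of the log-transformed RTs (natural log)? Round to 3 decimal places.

6.413

ln(RT): 6.5381, 6.4892, 6.3544, 6.2710
Σ ln(RT) = 25.6527
Mean = 25.6527/4 = 6.41318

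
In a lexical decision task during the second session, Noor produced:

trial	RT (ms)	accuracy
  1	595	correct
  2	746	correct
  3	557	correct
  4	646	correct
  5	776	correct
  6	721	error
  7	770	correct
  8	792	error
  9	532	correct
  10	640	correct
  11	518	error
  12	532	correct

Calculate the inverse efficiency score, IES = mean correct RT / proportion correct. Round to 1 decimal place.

Correct trials (n=9): 595, 746, 557, 646, 776, 770, 532, 640, 532
Mean correct RT = 5794/9 = 643.7778 ms
Proportion correct = 9/12
IES = 643.7778 / (9/12) = 858.370 ms

858.4 ms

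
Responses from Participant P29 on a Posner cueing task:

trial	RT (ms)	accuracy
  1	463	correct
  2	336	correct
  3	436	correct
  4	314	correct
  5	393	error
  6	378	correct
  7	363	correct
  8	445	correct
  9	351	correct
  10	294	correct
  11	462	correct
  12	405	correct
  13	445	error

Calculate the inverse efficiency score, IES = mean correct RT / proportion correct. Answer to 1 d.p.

Correct trials (n=11): 463, 336, 436, 314, 378, 363, 445, 351, 294, 462, 405
Mean correct RT = 4247/11 = 386.0909 ms
Proportion correct = 11/13
IES = 386.0909 / (11/13) = 456.289 ms

456.3 ms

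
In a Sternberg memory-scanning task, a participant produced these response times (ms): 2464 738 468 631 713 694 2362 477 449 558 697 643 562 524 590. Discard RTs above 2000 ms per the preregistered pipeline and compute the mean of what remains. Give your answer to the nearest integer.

Excluded: 2362, 2464
Retained (n=13): Σ = 7744
Mean = 7744/13 = 595.6923

596 ms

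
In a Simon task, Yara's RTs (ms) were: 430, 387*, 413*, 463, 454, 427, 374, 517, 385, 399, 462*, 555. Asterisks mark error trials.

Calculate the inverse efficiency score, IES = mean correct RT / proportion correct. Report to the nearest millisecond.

Correct trials (n=9): 430, 463, 454, 427, 374, 517, 385, 399, 555
Mean correct RT = 4004/9 = 444.8889 ms
Proportion correct = 9/12
IES = 444.8889 / (9/12) = 593.185 ms

593 ms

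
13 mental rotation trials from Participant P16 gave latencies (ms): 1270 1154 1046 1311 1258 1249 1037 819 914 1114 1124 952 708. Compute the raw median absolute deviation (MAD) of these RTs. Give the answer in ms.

144 ms

Sorted: 708, 819, 914, 952, 1037, 1046, 1114, 1124, 1154, 1249, 1258, 1270, 1311 → median = 1114
|x − 1114|: 156, 40, 68, 197, 144, 135, 77, 295, 200, 0, 10, 162, 406
Sorted deviations: 0, 10, 40, 68, 77, 135, 144, 156, 162, 197, 200, 295, 406 → MAD = 144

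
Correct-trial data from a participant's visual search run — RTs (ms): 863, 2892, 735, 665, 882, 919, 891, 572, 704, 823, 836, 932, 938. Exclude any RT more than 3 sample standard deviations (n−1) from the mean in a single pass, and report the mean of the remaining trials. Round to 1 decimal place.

n = 13, ΣRT = 12652, M = 973.231
Σ(x−M)² = 4141426.31; s = √(4141426.31/12) = 587.468
Cutoffs: 973.231 ± 3·587.468 → [-789.2, 2735.6]
Outside: 2892 → excluded.
Retained (n=12): Σ = 9760, mean = 9760/12 = 813.333

813.3 ms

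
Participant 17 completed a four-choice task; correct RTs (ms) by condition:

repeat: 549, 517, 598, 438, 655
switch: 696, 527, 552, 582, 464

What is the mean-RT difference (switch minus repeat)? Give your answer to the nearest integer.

13 ms

M(repeat) = 2757/5 = 551.400
M(switch) = 2821/5 = 564.200
Difference = 564.200 − 551.400 = 12.800 ms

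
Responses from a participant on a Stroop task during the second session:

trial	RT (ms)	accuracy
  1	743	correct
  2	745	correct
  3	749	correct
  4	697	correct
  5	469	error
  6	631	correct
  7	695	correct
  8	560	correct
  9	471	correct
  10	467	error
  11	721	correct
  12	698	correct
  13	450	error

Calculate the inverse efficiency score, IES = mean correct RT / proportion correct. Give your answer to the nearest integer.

872 ms

Correct trials (n=10): 743, 745, 749, 697, 631, 695, 560, 471, 721, 698
Mean correct RT = 6710/10 = 671.0000 ms
Proportion correct = 10/13
IES = 671.0000 / (10/13) = 872.300 ms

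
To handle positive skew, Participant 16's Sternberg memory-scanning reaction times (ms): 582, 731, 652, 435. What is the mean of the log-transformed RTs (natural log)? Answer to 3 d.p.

6.379

ln(RT): 6.3665, 6.5944, 6.4800, 6.0753
Σ ln(RT) = 25.5163
Mean = 25.5163/4 = 6.37907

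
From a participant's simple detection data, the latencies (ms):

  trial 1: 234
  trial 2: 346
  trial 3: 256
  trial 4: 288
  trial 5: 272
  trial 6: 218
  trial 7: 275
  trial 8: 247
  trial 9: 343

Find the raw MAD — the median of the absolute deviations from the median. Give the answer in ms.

25 ms

Sorted: 218, 234, 247, 256, 272, 275, 288, 343, 346 → median = 272
|x − 272|: 38, 74, 16, 16, 0, 54, 3, 25, 71
Sorted deviations: 0, 3, 16, 16, 25, 38, 54, 71, 74 → MAD = 25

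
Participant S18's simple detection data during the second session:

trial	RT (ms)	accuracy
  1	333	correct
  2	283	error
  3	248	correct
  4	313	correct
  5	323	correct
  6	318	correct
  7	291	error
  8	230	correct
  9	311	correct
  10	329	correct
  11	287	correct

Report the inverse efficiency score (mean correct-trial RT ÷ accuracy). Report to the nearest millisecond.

Correct trials (n=9): 333, 248, 313, 323, 318, 230, 311, 329, 287
Mean correct RT = 2692/9 = 299.1111 ms
Proportion correct = 9/11
IES = 299.1111 / (9/11) = 365.580 ms

366 ms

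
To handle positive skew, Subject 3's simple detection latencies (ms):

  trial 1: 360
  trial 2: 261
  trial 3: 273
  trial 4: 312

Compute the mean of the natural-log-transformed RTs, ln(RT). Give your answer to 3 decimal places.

5.701

ln(RT): 5.8861, 5.5645, 5.6095, 5.7430
Σ ln(RT) = 22.8031
Mean = 22.8031/4 = 5.70077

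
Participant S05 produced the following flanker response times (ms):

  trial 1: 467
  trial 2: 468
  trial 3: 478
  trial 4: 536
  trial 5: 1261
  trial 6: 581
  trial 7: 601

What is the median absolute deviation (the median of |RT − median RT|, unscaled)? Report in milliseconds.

65 ms

Sorted: 467, 468, 478, 536, 581, 601, 1261 → median = 536
|x − 536|: 69, 68, 58, 0, 725, 45, 65
Sorted deviations: 0, 45, 58, 65, 68, 69, 725 → MAD = 65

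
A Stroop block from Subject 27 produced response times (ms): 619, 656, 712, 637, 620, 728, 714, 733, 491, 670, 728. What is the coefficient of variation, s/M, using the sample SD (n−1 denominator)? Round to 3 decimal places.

n = 11, Σ = 7308, M = 664.3636
Σ(x−M)² = 52474.545; s = √(52474.545/10) = 72.4393
CV = 72.4393 / 664.3636 = 0.10904

0.109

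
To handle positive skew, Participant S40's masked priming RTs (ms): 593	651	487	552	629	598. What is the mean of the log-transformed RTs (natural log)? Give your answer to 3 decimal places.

6.367

ln(RT): 6.3852, 6.4785, 6.1883, 6.3135, 6.4441, 6.3936
Σ ln(RT) = 38.2032
Mean = 38.2032/6 = 6.36721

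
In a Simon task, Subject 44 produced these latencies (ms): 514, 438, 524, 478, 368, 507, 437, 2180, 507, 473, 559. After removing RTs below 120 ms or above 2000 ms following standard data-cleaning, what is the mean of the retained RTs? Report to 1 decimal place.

480.5 ms

Excluded: 2180
Retained (n=10): Σ = 4805
Mean = 4805/10 = 480.5000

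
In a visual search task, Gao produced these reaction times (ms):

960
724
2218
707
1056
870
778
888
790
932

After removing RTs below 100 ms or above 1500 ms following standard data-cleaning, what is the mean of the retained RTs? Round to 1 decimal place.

856.1 ms

Excluded: 2218
Retained (n=9): Σ = 7705
Mean = 7705/9 = 856.1111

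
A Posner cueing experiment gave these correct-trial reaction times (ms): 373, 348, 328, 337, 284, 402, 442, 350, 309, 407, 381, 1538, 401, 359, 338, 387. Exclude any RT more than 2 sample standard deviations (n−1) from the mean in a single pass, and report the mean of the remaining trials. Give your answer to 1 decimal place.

n = 16, ΣRT = 6984, M = 436.500
Σ(x−M)² = 1318424.00; s = √(1318424.00/15) = 296.471
Cutoffs: 436.500 ± 2·296.471 → [-156.4, 1029.4]
Outside: 1538 → excluded.
Retained (n=15): Σ = 5446, mean = 5446/15 = 363.067

363.1 ms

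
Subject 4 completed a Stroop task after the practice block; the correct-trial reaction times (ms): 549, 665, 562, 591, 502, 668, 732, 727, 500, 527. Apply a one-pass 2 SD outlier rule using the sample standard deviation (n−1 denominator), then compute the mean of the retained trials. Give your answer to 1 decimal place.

n = 10, ΣRT = 6023, M = 602.300
Σ(x−M)² = 71408.10; s = √(71408.10/9) = 89.074
Cutoffs: 602.300 ± 2·89.074 → [424.2, 780.4]
No RTs fall outside the cutoffs; all 10 retained. Mean = 6023/10 = 602.300

602.3 ms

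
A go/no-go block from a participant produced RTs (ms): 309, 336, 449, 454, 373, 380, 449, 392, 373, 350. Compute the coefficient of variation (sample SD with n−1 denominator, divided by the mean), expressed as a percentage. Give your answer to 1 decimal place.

13.0%

n = 10, Σ = 3865, M = 386.5000
Σ(x−M)² = 22694.500; s = √(22694.500/9) = 50.2156
CV = 50.2156 / 386.5000 = 0.12992 = 12.992%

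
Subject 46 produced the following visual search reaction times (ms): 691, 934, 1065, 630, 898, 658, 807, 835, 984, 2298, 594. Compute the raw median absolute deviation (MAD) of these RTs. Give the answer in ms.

149 ms

Sorted: 594, 630, 658, 691, 807, 835, 898, 934, 984, 1065, 2298 → median = 835
|x − 835|: 144, 99, 230, 205, 63, 177, 28, 0, 149, 1463, 241
Sorted deviations: 0, 28, 63, 99, 144, 149, 177, 205, 230, 241, 1463 → MAD = 149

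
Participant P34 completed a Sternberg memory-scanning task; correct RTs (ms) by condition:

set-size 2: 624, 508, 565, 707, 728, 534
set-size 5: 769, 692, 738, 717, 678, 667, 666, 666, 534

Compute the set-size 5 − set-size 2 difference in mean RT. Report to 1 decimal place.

69.8 ms

M(set-size 2) = 3666/6 = 611.000
M(set-size 5) = 6127/9 = 680.778
Difference = 680.778 − 611.000 = 69.778 ms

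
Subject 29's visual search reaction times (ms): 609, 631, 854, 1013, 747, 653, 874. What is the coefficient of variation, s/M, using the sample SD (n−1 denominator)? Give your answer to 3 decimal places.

n = 7, Σ = 5381, M = 768.7143
Σ(x−M)² = 136369.429; s = √(136369.429/6) = 150.7589
CV = 150.7589 / 768.7143 = 0.19612

0.196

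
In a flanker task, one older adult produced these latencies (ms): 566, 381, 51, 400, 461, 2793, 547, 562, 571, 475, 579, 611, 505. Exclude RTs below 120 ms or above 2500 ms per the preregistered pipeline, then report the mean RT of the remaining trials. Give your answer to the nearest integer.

514 ms

Excluded: 51, 2793
Retained (n=11): Σ = 5658
Mean = 5658/11 = 514.3636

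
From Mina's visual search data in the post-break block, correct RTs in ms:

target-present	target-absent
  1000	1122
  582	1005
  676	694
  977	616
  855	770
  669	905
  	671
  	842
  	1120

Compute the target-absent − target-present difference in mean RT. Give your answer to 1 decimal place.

M(target-present) = 4759/6 = 793.167
M(target-absent) = 7745/9 = 860.556
Difference = 860.556 − 793.167 = 67.389 ms

67.4 ms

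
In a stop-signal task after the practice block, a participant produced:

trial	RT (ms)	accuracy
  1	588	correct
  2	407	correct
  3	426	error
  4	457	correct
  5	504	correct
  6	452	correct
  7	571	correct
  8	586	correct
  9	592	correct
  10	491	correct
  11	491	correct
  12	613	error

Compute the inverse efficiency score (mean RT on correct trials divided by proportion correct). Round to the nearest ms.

Correct trials (n=10): 588, 407, 457, 504, 452, 571, 586, 592, 491, 491
Mean correct RT = 5139/10 = 513.9000 ms
Proportion correct = 10/12
IES = 513.9000 / (10/12) = 616.680 ms

617 ms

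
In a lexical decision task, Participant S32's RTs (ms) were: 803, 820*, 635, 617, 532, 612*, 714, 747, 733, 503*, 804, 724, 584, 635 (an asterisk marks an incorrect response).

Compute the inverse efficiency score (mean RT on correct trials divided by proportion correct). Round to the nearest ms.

Correct trials (n=11): 803, 635, 617, 532, 714, 747, 733, 804, 724, 584, 635
Mean correct RT = 7528/11 = 684.3636 ms
Proportion correct = 11/14
IES = 684.3636 / (11/14) = 871.008 ms

871 ms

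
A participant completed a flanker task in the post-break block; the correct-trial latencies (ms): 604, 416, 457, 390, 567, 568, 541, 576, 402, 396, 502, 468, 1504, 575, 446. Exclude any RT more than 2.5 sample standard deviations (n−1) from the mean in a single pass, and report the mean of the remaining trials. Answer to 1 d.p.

493.4 ms

n = 15, ΣRT = 8412, M = 560.800
Σ(x−M)² = 1030946.40; s = √(1030946.40/14) = 271.365
Cutoffs: 560.800 ± 2.5·271.365 → [-117.6, 1239.2]
Outside: 1504 → excluded.
Retained (n=14): Σ = 6908, mean = 6908/14 = 493.429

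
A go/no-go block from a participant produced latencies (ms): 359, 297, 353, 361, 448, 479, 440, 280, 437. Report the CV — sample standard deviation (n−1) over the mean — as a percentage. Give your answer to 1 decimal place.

n = 9, Σ = 3454, M = 383.7778
Σ(x−M)² = 39565.556; s = √(39565.556/8) = 70.3256
CV = 70.3256 / 383.7778 = 0.18325 = 18.325%

18.3%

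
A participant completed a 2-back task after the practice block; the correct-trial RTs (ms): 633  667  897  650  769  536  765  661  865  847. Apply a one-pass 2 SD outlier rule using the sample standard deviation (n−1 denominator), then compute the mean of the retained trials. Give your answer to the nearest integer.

729 ms

n = 10, ΣRT = 7290, M = 729.000
Σ(x−M)² = 124714.00; s = √(124714.00/9) = 117.716
Cutoffs: 729.000 ± 2·117.716 → [493.6, 964.4]
No RTs fall outside the cutoffs; all 10 retained. Mean = 7290/10 = 729.000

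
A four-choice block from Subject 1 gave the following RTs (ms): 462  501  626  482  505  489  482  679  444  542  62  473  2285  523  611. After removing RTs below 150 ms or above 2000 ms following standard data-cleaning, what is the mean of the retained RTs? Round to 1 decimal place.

Excluded: 62, 2285
Retained (n=13): Σ = 6819
Mean = 6819/13 = 524.5385

524.5 ms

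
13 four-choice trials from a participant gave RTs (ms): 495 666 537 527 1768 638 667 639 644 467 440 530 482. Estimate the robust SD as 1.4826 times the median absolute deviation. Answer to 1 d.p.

Sorted: 440, 467, 482, 495, 527, 530, 537, 638, 639, 644, 666, 667, 1768 → median = 537
|x − 537| sorted: 0, 7, 10, 42, 55, 70, 97, 101, 102, 107, 129, 130, 1231 → MAD = 97
Robust SD ≈ 1.4826 × 97 = 143.812

143.8 ms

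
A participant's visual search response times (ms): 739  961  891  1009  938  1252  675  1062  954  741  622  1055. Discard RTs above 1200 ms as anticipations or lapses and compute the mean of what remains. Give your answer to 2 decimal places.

877.00 ms

Excluded: 1252
Retained (n=11): Σ = 9647
Mean = 9647/11 = 877.0000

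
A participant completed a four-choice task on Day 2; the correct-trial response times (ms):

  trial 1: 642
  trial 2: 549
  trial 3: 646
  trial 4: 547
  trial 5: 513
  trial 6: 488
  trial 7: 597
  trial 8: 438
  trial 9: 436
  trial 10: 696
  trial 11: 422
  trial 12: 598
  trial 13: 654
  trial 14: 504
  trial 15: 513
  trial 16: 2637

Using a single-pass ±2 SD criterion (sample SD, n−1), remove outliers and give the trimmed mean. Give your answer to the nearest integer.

550 ms

n = 16, ΣRT = 10880, M = 680.000
Σ(x−M)² = 4190126.00; s = √(4190126.00/15) = 528.528
Cutoffs: 680.000 ± 2·528.528 → [-377.1, 1737.1]
Outside: 2637 → excluded.
Retained (n=15): Σ = 8243, mean = 8243/15 = 549.533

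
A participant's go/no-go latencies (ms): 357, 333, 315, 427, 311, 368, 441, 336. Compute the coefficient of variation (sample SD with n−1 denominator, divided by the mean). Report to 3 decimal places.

n = 8, Σ = 2888, M = 361.0000
Σ(x−M)² = 16846.000; s = √(16846.000/7) = 49.0568
CV = 49.0568 / 361.0000 = 0.13589

0.136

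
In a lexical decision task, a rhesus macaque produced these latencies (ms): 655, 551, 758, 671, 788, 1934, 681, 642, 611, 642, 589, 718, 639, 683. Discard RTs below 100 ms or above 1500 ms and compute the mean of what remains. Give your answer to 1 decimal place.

663.7 ms

Excluded: 1934
Retained (n=13): Σ = 8628
Mean = 8628/13 = 663.6923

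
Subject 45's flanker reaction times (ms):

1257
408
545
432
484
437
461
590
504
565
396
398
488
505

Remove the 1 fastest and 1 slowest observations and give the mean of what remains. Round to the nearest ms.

485 ms

Sorted: 396, 398, 408, 432, 437, 461, 484, 488, 504, 505, 545, 565, 590, 1257
Drop lowest 1 (396) and highest 1 (1257)
Remaining (n=12): Σ = 5817, mean = 5817/12 = 484.750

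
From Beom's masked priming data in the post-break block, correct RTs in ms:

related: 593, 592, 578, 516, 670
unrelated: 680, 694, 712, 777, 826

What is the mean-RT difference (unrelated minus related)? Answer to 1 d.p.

148.0 ms

M(related) = 2949/5 = 589.800
M(unrelated) = 3689/5 = 737.800
Difference = 737.800 − 589.800 = 148.000 ms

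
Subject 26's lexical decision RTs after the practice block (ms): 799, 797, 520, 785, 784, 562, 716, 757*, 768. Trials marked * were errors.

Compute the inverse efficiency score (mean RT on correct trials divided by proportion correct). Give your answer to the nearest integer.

806 ms

Correct trials (n=8): 799, 797, 520, 785, 784, 562, 716, 768
Mean correct RT = 5731/8 = 716.3750 ms
Proportion correct = 8/9
IES = 716.3750 / (8/9) = 805.922 ms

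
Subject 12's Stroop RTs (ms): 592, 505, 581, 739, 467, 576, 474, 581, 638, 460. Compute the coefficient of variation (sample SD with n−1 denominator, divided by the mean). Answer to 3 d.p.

0.156

n = 10, Σ = 5613, M = 561.3000
Σ(x−M)² = 69340.100; s = √(69340.100/9) = 87.7750
CV = 87.7750 / 561.3000 = 0.15638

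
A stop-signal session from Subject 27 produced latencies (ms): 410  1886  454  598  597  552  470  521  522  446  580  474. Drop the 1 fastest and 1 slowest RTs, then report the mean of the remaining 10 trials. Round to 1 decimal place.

521.4 ms

Sorted: 410, 446, 454, 470, 474, 521, 522, 552, 580, 597, 598, 1886
Drop lowest 1 (410) and highest 1 (1886)
Remaining (n=10): Σ = 5214, mean = 5214/10 = 521.400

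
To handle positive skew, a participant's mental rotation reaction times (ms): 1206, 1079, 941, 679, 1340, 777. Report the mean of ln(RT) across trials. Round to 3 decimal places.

6.884

ln(RT): 7.0951, 6.9838, 6.8469, 6.5206, 7.2004, 6.6554
Σ ln(RT) = 41.3023
Mean = 41.3023/6 = 6.88371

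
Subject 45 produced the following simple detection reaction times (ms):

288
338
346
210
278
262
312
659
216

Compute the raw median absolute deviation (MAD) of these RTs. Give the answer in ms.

Sorted: 210, 216, 262, 278, 288, 312, 338, 346, 659 → median = 288
|x − 288|: 0, 50, 58, 78, 10, 26, 24, 371, 72
Sorted deviations: 0, 10, 24, 26, 50, 58, 72, 78, 371 → MAD = 50

50 ms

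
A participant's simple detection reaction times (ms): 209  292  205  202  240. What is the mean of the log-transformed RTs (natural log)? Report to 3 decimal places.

5.426

ln(RT): 5.3423, 5.6768, 5.3230, 5.3083, 5.4806
Σ ln(RT) = 27.1310
Mean = 27.1310/5 = 5.42620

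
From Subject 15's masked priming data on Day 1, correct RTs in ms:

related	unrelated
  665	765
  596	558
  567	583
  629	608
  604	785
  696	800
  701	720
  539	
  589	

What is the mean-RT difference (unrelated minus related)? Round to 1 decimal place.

67.8 ms

M(related) = 5586/9 = 620.667
M(unrelated) = 4819/7 = 688.429
Difference = 688.429 − 620.667 = 67.762 ms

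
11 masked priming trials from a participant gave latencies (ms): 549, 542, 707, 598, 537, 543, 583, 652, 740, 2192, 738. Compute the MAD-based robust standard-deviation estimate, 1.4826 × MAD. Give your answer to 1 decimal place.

Sorted: 537, 542, 543, 549, 583, 598, 652, 707, 738, 740, 2192 → median = 598
|x − 598| sorted: 0, 15, 49, 54, 55, 56, 61, 109, 140, 142, 1594 → MAD = 56
Robust SD ≈ 1.4826 × 56 = 83.026

83.0 ms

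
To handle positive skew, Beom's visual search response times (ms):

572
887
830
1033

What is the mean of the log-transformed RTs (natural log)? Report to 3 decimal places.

ln(RT): 6.3491, 6.7878, 6.7214, 6.9402
Σ ln(RT) = 26.7986
Mean = 26.7986/4 = 6.69966

6.700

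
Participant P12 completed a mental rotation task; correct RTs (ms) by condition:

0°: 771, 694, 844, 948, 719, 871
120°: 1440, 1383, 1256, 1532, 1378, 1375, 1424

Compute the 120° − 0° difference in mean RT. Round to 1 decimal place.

590.5 ms

M(0°) = 4847/6 = 807.833
M(120°) = 9788/7 = 1398.286
Difference = 1398.286 − 807.833 = 590.452 ms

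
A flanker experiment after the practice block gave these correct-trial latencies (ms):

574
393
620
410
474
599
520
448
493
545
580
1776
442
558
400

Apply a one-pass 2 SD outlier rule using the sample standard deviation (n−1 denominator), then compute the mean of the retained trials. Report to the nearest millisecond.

n = 15, ΣRT = 8832, M = 588.800
Σ(x−M)² = 1588102.40; s = √(1588102.40/14) = 336.802
Cutoffs: 588.800 ± 2·336.802 → [-84.8, 1262.4]
Outside: 1776 → excluded.
Retained (n=14): Σ = 7056, mean = 7056/14 = 504.000

504 ms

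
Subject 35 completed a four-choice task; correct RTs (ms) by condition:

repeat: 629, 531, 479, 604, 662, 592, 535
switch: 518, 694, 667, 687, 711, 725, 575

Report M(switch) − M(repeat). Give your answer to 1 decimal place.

77.9 ms

M(repeat) = 4032/7 = 576.000
M(switch) = 4577/7 = 653.857
Difference = 653.857 − 576.000 = 77.857 ms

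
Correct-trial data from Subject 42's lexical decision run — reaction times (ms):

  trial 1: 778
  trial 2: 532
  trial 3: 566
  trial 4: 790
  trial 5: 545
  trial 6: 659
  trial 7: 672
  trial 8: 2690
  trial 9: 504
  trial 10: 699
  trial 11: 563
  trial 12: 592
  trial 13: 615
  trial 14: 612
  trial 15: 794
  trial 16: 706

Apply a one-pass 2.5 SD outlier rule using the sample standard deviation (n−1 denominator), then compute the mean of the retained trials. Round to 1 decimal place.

641.8 ms

n = 16, ΣRT = 12317, M = 769.812
Σ(x−M)² = 4061664.44; s = √(4061664.44/15) = 520.363
Cutoffs: 769.812 ± 2.5·520.363 → [-531.1, 2070.7]
Outside: 2690 → excluded.
Retained (n=15): Σ = 9627, mean = 9627/15 = 641.800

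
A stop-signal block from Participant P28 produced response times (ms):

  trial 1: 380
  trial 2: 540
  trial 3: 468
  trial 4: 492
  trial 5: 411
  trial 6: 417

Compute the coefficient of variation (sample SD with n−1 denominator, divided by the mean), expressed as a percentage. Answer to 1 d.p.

13.2%

n = 6, Σ = 2708, M = 451.3333
Σ(x−M)² = 17687.333; s = √(17687.333/5) = 59.4766
CV = 59.4766 / 451.3333 = 0.13178 = 13.178%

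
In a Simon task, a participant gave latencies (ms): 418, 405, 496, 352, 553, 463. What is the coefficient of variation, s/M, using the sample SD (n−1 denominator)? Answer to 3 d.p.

0.160

n = 6, Σ = 2687, M = 447.8333
Σ(x−M)² = 25518.833; s = √(25518.833/5) = 71.4407
CV = 71.4407 / 447.8333 = 0.15953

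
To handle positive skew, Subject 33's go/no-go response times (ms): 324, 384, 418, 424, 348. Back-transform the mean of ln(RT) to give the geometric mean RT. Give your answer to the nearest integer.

378 ms

ln(RT): 5.7807, 5.9506, 6.0355, 6.0497, 5.8522
Mean ln(RT) = 29.6688/5 = 5.93376
Geometric mean = exp(5.93376) = 377.57 ms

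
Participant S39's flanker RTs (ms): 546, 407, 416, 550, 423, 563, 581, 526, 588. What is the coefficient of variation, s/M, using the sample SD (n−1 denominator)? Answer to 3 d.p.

n = 9, Σ = 4600, M = 511.1111
Σ(x−M)² = 44088.889; s = √(44088.889/8) = 74.2369
CV = 74.2369 / 511.1111 = 0.14525

0.145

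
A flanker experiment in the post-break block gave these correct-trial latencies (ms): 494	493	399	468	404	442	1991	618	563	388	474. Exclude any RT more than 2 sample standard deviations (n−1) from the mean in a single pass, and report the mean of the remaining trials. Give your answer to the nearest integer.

n = 11, ΣRT = 6734, M = 612.182
Σ(x−M)² = 2139651.64; s = √(2139651.64/10) = 462.564
Cutoffs: 612.182 ± 2·462.564 → [-312.9, 1537.3]
Outside: 1991 → excluded.
Retained (n=10): Σ = 4743, mean = 4743/10 = 474.300

474 ms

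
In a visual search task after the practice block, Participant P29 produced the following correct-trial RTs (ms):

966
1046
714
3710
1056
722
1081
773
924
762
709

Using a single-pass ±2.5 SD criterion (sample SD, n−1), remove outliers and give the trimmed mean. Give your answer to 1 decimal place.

875.3 ms

n = 11, ΣRT = 12463, M = 1133.000
Σ(x−M)² = 7520200.00; s = √(7520200.00/10) = 867.191
Cutoffs: 1133.000 ± 2.5·867.191 → [-1035.0, 3301.0]
Outside: 3710 → excluded.
Retained (n=10): Σ = 8753, mean = 8753/10 = 875.300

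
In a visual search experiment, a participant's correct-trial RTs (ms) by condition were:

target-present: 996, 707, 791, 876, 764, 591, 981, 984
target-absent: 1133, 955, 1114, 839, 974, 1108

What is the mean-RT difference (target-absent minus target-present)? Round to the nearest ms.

184 ms

M(target-present) = 6690/8 = 836.250
M(target-absent) = 6123/6 = 1020.500
Difference = 1020.500 − 836.250 = 184.250 ms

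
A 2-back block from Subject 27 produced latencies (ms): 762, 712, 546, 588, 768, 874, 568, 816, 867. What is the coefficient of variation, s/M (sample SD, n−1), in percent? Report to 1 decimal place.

n = 9, Σ = 6501, M = 722.3333
Σ(x−M)² = 129428.000; s = √(129428.000/8) = 127.1947
CV = 127.1947 / 722.3333 = 0.17609 = 17.609%

17.6%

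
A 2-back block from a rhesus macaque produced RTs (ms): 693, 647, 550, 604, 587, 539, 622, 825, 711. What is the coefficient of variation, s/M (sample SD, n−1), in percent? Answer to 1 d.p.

n = 9, Σ = 5778, M = 642.0000
Σ(x−M)² = 64818.000; s = √(64818.000/8) = 90.0125
CV = 90.0125 / 642.0000 = 0.14021 = 14.021%

14.0%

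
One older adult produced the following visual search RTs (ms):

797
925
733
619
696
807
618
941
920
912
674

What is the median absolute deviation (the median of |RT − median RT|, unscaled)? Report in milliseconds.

123 ms

Sorted: 618, 619, 674, 696, 733, 797, 807, 912, 920, 925, 941 → median = 797
|x − 797|: 0, 128, 64, 178, 101, 10, 179, 144, 123, 115, 123
Sorted deviations: 0, 10, 64, 101, 115, 123, 123, 128, 144, 178, 179 → MAD = 123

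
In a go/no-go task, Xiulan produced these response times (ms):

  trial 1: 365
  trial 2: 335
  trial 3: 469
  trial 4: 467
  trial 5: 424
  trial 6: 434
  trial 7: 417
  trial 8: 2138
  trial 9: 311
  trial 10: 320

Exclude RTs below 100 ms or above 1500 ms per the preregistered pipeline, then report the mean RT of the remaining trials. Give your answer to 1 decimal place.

Excluded: 2138
Retained (n=9): Σ = 3542
Mean = 3542/9 = 393.5556

393.6 ms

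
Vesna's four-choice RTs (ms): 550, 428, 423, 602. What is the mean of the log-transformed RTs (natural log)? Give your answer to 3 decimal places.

6.204

ln(RT): 6.3099, 6.0591, 6.0474, 6.4003
Σ ln(RT) = 24.8167
Mean = 24.8167/4 = 6.20417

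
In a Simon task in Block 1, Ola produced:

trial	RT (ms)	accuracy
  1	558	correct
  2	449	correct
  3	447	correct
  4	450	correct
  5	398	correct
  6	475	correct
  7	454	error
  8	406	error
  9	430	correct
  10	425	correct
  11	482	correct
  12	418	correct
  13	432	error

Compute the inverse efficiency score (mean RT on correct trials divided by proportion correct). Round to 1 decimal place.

Correct trials (n=10): 558, 449, 447, 450, 398, 475, 430, 425, 482, 418
Mean correct RT = 4532/10 = 453.2000 ms
Proportion correct = 10/13
IES = 453.2000 / (10/13) = 589.160 ms

589.2 ms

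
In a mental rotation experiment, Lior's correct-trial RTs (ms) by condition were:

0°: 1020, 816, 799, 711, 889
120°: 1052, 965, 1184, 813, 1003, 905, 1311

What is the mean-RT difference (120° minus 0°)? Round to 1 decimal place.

186.3 ms

M(0°) = 4235/5 = 847.000
M(120°) = 7233/7 = 1033.286
Difference = 1033.286 − 847.000 = 186.286 ms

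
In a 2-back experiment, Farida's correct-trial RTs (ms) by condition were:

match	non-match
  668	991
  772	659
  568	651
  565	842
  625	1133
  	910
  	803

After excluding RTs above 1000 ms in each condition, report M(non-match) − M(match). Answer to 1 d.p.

169.7 ms

non-match: exclude 1133
M(match) = 3198/5 = 639.600
M(non-match) = 4856/6 = 809.333
Difference = 809.333 − 639.600 = 169.733 ms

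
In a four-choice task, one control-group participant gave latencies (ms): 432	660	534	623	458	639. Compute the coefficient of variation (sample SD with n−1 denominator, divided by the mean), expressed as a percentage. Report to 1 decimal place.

n = 6, Σ = 3346, M = 557.6667
Σ(x−M)² = 47641.333; s = √(47641.333/5) = 97.6128
CV = 97.6128 / 557.6667 = 0.17504 = 17.504%

17.5%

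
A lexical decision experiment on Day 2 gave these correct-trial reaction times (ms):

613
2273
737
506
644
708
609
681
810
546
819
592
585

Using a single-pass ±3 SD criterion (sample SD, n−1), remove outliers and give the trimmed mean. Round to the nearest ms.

654 ms

n = 13, ΣRT = 10123, M = 778.692
Σ(x−M)² = 2527108.77; s = √(2527108.77/12) = 458.903
Cutoffs: 778.692 ± 3·458.903 → [-598.0, 2155.4]
Outside: 2273 → excluded.
Retained (n=12): Σ = 7850, mean = 7850/12 = 654.167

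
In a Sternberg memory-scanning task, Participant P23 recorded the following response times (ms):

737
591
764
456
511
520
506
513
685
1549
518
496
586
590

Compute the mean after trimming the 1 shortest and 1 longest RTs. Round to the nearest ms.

Sorted: 456, 496, 506, 511, 513, 518, 520, 586, 590, 591, 685, 737, 764, 1549
Drop lowest 1 (456) and highest 1 (1549)
Remaining (n=12): Σ = 7017, mean = 7017/12 = 584.750

585 ms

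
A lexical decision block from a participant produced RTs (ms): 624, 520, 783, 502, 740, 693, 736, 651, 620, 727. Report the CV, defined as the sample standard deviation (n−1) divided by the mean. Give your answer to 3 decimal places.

0.143

n = 10, Σ = 6596, M = 659.6000
Σ(x−M)² = 80422.400; s = √(80422.400/9) = 94.5295
CV = 94.5295 / 659.6000 = 0.14331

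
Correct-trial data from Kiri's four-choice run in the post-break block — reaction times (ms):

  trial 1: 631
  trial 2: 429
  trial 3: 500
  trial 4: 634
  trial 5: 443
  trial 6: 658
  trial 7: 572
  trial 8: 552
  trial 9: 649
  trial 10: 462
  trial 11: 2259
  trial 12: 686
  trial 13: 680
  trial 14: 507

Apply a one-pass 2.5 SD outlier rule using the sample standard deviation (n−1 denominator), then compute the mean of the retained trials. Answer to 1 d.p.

569.5 ms

n = 14, ΣRT = 9662, M = 690.143
Σ(x−M)² = 2754869.71; s = √(2754869.71/13) = 460.340
Cutoffs: 690.143 ± 2.5·460.340 → [-460.7, 1841.0]
Outside: 2259 → excluded.
Retained (n=13): Σ = 7403, mean = 7403/13 = 569.462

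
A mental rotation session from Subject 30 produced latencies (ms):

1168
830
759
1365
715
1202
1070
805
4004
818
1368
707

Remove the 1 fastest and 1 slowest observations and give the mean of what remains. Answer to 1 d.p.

1010.0 ms

Sorted: 707, 715, 759, 805, 818, 830, 1070, 1168, 1202, 1365, 1368, 4004
Drop lowest 1 (707) and highest 1 (4004)
Remaining (n=10): Σ = 10100, mean = 10100/10 = 1010.000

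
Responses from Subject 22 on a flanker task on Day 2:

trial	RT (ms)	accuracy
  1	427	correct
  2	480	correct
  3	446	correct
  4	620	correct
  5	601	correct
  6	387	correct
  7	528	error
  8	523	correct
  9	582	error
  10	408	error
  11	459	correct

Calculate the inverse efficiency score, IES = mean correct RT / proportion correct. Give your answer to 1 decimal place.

677.7 ms

Correct trials (n=8): 427, 480, 446, 620, 601, 387, 523, 459
Mean correct RT = 3943/8 = 492.8750 ms
Proportion correct = 8/11
IES = 492.8750 / (8/11) = 677.703 ms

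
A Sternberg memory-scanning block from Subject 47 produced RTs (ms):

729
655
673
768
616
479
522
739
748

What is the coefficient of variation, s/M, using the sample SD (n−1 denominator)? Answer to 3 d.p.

0.156

n = 9, Σ = 5929, M = 658.7778
Σ(x−M)² = 84331.556; s = √(84331.556/8) = 102.6715
CV = 102.6715 / 658.7778 = 0.15585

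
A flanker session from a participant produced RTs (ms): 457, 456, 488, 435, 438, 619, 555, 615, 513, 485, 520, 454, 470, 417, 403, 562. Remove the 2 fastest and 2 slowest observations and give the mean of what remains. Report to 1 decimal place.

Sorted: 403, 417, 435, 438, 454, 456, 457, 470, 485, 488, 513, 520, 555, 562, 615, 619
Drop lowest 2 (403, 417) and highest 2 (615, 619)
Remaining (n=12): Σ = 5833, mean = 5833/12 = 486.083

486.1 ms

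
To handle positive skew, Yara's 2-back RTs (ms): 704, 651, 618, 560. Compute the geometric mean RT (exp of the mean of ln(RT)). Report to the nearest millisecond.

ln(RT): 6.5568, 6.4785, 6.4265, 6.3279
Mean ln(RT) = 25.7897/4 = 6.44743
Geometric mean = exp(6.44743) = 631.08 ms

631 ms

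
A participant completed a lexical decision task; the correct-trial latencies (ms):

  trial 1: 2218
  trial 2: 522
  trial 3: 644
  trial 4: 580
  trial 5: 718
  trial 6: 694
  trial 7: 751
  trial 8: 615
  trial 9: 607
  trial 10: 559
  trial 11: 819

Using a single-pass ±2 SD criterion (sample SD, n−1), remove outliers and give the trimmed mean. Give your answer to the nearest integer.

n = 11, ΣRT = 8727, M = 793.364
Σ(x−M)² = 2310536.55; s = √(2310536.55/10) = 480.680
Cutoffs: 793.364 ± 2·480.680 → [-168.0, 1754.7]
Outside: 2218 → excluded.
Retained (n=10): Σ = 6509, mean = 6509/10 = 650.900

651 ms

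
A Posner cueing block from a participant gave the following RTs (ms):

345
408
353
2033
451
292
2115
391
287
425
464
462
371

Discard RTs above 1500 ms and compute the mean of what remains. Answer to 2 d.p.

Excluded: 2033, 2115
Retained (n=11): Σ = 4249
Mean = 4249/11 = 386.2727

386.27 ms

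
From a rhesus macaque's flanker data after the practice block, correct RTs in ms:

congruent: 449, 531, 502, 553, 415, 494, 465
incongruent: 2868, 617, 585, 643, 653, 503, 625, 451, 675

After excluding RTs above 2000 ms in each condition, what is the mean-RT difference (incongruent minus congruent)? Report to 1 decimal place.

incongruent: exclude 2868
M(congruent) = 3409/7 = 487.000
M(incongruent) = 4752/8 = 594.000
Difference = 594.000 − 487.000 = 107.000 ms

107.0 ms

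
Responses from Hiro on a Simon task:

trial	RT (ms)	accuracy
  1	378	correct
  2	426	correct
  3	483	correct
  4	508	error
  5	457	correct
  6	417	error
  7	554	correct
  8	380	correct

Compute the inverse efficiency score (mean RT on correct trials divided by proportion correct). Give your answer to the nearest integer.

Correct trials (n=6): 378, 426, 483, 457, 554, 380
Mean correct RT = 2678/6 = 446.3333 ms
Proportion correct = 6/8
IES = 446.3333 / (6/8) = 595.111 ms

595 ms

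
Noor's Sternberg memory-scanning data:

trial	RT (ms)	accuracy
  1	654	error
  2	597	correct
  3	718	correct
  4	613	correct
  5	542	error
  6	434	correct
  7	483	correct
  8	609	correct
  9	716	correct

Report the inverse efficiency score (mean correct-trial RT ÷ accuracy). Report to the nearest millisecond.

Correct trials (n=7): 597, 718, 613, 434, 483, 609, 716
Mean correct RT = 4170/7 = 595.7143 ms
Proportion correct = 7/9
IES = 595.7143 / (7/9) = 765.918 ms

766 ms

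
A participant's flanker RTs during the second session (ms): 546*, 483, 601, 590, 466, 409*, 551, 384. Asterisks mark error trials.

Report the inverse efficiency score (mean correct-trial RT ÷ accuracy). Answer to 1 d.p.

Correct trials (n=6): 483, 601, 590, 466, 551, 384
Mean correct RT = 3075/6 = 512.5000 ms
Proportion correct = 6/8
IES = 512.5000 / (6/8) = 683.333 ms

683.3 ms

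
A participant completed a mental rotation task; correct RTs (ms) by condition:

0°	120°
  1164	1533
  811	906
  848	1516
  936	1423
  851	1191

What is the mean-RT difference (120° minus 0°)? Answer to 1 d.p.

391.8 ms

M(0°) = 4610/5 = 922.000
M(120°) = 6569/5 = 1313.800
Difference = 1313.800 − 922.000 = 391.800 ms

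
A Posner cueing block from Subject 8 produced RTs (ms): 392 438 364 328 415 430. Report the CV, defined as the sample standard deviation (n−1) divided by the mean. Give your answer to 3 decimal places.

0.107

n = 6, Σ = 2367, M = 394.5000
Σ(x−M)² = 8931.500; s = √(8931.500/5) = 42.2646
CV = 42.2646 / 394.5000 = 0.10713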